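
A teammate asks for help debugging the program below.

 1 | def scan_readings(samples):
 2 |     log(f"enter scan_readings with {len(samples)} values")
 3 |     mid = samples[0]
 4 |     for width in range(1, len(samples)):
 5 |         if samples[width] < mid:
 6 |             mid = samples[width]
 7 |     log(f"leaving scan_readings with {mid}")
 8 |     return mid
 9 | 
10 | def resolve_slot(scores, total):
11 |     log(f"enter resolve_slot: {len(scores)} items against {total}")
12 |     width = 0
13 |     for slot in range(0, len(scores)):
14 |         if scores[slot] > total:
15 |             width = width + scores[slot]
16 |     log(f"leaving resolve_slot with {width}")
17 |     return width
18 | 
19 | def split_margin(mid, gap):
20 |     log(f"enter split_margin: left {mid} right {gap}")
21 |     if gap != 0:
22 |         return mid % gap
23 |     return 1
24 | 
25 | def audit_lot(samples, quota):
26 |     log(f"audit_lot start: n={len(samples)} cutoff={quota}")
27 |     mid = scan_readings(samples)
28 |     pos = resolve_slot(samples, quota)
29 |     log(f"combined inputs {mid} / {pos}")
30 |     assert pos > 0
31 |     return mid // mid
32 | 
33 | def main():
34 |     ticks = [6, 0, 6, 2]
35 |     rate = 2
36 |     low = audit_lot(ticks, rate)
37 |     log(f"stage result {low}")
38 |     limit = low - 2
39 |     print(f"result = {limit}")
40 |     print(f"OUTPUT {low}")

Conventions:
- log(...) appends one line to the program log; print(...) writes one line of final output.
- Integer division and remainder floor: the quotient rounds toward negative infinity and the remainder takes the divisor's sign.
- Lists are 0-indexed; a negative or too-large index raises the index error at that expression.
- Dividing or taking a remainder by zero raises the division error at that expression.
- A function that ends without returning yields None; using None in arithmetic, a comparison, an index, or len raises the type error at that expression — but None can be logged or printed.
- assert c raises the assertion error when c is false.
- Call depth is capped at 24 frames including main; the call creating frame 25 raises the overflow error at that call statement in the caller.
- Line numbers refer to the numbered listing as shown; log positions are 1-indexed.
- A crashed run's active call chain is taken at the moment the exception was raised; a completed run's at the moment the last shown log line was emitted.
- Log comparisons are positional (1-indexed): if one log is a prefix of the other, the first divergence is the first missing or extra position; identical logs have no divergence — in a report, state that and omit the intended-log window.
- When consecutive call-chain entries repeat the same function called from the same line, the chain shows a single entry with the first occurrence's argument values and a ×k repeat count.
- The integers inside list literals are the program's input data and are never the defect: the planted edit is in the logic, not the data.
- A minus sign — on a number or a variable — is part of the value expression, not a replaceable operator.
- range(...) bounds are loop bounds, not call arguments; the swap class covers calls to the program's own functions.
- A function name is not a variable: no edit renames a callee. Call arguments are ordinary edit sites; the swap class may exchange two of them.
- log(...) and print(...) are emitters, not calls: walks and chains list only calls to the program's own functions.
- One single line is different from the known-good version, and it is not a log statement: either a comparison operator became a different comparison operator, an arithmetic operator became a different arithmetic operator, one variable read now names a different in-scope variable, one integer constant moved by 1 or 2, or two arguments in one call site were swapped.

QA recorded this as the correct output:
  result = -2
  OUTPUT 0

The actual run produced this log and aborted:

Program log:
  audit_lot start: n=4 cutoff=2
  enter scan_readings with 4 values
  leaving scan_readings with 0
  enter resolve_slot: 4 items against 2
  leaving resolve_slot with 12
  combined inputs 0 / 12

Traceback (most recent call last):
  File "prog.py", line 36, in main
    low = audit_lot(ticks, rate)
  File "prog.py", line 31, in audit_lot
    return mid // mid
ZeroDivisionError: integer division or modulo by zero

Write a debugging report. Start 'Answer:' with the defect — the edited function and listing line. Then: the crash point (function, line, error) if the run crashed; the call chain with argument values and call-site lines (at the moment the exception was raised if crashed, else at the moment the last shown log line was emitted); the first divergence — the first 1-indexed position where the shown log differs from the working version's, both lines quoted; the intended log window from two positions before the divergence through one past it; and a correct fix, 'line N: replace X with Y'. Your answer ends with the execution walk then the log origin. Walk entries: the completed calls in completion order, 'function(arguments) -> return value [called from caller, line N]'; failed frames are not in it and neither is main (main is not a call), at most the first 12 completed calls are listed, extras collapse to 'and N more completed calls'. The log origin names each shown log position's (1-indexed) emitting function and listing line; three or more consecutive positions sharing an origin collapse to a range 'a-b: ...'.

Answer: the defect is in audit_lot at line 31.
The tell: A complete run would log 'stage result 0' next, but this one stopped at 6 lines.
Crash: audit_lot, line 31, ZeroDivisionError.
Call chain: main -> audit_lot([6, 0, 6, 2], 2) (called at line 36).
First divergence: position 7 — after 6 matching lines the faulty run goes silent; intended next line 'stage result 0'.
Intended log window:
  5: leaving resolve_slot with 12
  6: combined inputs 0 / 12
  7: stage result 0
Execution walk:
  scan_readings([6, 0, 6, 2]) -> 0  [called from audit_lot, line 27]
  resolve_slot([6, 0, 6, 2], 2) -> 12  [called from audit_lot, line 28]
Log line origins:
  1: from audit_lot, line 26
  2: from scan_readings, line 2
  3: from scan_readings, line 7
  4: from resolve_slot, line 11
  5: from resolve_slot, line 16
  6: from audit_lot, line 29
A correct fix: line 31: replace `mid // mid` with `mid // pos`.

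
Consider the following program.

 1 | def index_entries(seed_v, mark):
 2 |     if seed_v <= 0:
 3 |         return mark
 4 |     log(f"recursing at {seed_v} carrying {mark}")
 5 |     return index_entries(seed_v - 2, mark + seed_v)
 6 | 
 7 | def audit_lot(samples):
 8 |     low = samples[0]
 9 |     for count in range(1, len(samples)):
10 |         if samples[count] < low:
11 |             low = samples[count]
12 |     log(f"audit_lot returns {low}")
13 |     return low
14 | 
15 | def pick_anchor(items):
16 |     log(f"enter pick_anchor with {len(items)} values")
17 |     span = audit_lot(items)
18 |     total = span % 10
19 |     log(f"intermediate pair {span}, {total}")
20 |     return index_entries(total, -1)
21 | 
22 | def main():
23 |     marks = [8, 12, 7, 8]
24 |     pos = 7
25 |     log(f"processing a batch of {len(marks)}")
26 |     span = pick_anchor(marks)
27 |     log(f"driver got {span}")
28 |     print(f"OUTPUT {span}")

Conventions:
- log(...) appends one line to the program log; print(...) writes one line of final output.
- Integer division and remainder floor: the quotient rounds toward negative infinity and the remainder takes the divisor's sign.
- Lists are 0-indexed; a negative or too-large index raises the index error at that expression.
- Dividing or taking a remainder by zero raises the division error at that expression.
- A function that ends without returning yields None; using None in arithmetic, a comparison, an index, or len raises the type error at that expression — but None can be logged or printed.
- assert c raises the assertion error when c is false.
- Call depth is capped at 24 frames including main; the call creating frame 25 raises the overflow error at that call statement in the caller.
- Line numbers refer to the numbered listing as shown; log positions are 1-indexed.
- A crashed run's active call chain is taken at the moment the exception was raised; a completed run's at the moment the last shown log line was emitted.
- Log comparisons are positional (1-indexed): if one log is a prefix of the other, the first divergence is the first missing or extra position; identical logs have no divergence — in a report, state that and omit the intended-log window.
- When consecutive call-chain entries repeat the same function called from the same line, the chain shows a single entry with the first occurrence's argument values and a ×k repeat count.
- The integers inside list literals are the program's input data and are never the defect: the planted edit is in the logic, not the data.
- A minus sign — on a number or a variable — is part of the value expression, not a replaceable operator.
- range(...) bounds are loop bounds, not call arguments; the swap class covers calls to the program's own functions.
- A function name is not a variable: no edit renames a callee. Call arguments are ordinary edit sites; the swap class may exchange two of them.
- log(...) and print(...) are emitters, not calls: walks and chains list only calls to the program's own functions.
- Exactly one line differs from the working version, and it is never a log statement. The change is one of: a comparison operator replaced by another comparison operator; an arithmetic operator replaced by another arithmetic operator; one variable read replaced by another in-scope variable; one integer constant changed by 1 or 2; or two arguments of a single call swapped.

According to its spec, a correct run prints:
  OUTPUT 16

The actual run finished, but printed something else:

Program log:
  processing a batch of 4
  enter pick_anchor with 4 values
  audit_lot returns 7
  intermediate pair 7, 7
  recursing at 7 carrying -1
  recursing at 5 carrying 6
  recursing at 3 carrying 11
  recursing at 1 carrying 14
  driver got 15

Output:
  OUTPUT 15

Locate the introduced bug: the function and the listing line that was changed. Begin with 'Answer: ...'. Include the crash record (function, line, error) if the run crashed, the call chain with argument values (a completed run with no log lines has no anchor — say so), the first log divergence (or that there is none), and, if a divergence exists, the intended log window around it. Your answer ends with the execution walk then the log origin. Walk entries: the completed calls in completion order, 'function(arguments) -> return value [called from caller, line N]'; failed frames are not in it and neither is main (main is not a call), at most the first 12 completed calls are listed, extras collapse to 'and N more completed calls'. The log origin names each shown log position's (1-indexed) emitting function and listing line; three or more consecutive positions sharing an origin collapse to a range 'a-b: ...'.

Answer: the defect is in pick_anchor at line 20.
Key observation: Log line 5 is where behavior first shows: 'recursing at 7 carrying -1' appears instead of 'recursing at 7 carrying 0'.
Call chain: main.
First divergence: position 5 — the shown line 'recursing at 7 carrying -1' should read 'recursing at 7 carrying 0'.
Intended log window:
  3: audit_lot returns 7
  4: intermediate pair 7, 7
  5: recursing at 7 carrying 0
  6: recursing at 5 carrying 7
Execution walk:
  audit_lot([8, 12, 7, 8]) -> 7  [called from pick_anchor, line 17]
  index_entries(-1, 15) -> 15  [called from index_entries, line 5]
  index_entries(1, 14) -> 15  [called from index_entries, line 5]
  index_entries(3, 11) -> 15  [called from index_entries, line 5]
  index_entries(5, 6) -> 15  [called from index_entries, line 5]
  index_entries(7, -1) -> 15  [called from pick_anchor, line 20]
  pick_anchor([8, 12, 7, 8]) -> 15  [called from main, line 26]
Log origins:
  1: from main, line 25
  2: from pick_anchor, line 16
  3: from audit_lot, line 12
  4: from pick_anchor, line 19
  5-8: from index_entries, line 4
  9: from main, line 27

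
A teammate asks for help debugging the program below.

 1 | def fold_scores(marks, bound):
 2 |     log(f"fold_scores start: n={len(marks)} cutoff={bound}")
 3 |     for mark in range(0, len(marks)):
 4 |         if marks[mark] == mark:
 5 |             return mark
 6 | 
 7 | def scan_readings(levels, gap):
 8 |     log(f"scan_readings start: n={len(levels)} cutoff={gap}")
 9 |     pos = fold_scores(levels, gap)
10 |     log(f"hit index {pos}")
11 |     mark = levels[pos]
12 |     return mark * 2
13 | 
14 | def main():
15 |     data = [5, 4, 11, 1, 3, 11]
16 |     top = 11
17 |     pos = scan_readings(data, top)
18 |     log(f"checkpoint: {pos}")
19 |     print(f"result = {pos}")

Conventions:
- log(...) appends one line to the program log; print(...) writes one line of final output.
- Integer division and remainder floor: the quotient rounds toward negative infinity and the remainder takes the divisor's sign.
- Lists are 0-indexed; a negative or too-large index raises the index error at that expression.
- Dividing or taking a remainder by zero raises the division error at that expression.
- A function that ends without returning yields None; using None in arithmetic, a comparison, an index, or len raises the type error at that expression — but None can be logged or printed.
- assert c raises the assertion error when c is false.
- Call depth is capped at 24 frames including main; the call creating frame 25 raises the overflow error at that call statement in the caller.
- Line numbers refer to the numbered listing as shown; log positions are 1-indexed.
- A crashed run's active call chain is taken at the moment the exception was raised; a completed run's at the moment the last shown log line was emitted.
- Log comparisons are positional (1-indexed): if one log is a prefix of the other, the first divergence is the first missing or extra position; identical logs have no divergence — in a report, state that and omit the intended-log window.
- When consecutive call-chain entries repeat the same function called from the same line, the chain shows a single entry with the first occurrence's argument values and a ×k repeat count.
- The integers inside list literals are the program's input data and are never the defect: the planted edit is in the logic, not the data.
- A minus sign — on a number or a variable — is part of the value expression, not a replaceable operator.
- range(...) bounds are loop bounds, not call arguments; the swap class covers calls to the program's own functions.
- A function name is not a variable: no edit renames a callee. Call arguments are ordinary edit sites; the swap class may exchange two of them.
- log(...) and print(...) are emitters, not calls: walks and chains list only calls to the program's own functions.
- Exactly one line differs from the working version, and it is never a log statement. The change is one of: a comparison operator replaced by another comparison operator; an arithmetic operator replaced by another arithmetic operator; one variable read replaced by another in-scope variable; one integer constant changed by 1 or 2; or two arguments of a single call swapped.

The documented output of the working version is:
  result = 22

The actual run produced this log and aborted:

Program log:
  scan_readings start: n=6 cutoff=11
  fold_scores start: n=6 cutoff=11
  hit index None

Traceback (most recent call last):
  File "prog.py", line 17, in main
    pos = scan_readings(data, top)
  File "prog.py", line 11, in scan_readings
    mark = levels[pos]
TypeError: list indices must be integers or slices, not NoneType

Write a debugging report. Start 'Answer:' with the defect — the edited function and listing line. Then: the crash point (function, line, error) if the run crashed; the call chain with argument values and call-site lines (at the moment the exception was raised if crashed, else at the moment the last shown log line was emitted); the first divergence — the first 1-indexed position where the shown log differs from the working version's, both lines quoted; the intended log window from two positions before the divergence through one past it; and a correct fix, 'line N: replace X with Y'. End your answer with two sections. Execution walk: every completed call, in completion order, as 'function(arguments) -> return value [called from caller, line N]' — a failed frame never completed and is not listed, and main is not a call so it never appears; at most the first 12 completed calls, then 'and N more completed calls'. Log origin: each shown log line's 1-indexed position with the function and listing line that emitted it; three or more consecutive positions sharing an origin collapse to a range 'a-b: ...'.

Answer: the defect is in fold_scores at line 4.
The tell: Log line 3 is where behavior first shows: 'hit index None' appears instead of 'hit index 2'.
Crash: scan_readings, line 11, TypeError.
Call chain: main -> scan_readings([5, 4, 11, 1, 3, 11], 11) (called at line 17).
First divergence: position 3; shown 'hit index None' vs intended 'hit index 2'.
Intended log window:
  1: scan_readings start: n=6 cutoff=11
  2: fold_scores start: n=6 cutoff=11
  3: hit index 2
  4: checkpoint: 22
Execution walk:
  fold_scores([5, 4, 11, 1, 3, 11], 11) -> None  [called from scan_readings, line 9]
Log origin:
  1: from scan_readings, line 8
  2: from fold_scores, line 2
  3: from scan_readings, line 10
A correct fix: line 4: replace `marks[mark] == mark` with `marks[mark] == bound`.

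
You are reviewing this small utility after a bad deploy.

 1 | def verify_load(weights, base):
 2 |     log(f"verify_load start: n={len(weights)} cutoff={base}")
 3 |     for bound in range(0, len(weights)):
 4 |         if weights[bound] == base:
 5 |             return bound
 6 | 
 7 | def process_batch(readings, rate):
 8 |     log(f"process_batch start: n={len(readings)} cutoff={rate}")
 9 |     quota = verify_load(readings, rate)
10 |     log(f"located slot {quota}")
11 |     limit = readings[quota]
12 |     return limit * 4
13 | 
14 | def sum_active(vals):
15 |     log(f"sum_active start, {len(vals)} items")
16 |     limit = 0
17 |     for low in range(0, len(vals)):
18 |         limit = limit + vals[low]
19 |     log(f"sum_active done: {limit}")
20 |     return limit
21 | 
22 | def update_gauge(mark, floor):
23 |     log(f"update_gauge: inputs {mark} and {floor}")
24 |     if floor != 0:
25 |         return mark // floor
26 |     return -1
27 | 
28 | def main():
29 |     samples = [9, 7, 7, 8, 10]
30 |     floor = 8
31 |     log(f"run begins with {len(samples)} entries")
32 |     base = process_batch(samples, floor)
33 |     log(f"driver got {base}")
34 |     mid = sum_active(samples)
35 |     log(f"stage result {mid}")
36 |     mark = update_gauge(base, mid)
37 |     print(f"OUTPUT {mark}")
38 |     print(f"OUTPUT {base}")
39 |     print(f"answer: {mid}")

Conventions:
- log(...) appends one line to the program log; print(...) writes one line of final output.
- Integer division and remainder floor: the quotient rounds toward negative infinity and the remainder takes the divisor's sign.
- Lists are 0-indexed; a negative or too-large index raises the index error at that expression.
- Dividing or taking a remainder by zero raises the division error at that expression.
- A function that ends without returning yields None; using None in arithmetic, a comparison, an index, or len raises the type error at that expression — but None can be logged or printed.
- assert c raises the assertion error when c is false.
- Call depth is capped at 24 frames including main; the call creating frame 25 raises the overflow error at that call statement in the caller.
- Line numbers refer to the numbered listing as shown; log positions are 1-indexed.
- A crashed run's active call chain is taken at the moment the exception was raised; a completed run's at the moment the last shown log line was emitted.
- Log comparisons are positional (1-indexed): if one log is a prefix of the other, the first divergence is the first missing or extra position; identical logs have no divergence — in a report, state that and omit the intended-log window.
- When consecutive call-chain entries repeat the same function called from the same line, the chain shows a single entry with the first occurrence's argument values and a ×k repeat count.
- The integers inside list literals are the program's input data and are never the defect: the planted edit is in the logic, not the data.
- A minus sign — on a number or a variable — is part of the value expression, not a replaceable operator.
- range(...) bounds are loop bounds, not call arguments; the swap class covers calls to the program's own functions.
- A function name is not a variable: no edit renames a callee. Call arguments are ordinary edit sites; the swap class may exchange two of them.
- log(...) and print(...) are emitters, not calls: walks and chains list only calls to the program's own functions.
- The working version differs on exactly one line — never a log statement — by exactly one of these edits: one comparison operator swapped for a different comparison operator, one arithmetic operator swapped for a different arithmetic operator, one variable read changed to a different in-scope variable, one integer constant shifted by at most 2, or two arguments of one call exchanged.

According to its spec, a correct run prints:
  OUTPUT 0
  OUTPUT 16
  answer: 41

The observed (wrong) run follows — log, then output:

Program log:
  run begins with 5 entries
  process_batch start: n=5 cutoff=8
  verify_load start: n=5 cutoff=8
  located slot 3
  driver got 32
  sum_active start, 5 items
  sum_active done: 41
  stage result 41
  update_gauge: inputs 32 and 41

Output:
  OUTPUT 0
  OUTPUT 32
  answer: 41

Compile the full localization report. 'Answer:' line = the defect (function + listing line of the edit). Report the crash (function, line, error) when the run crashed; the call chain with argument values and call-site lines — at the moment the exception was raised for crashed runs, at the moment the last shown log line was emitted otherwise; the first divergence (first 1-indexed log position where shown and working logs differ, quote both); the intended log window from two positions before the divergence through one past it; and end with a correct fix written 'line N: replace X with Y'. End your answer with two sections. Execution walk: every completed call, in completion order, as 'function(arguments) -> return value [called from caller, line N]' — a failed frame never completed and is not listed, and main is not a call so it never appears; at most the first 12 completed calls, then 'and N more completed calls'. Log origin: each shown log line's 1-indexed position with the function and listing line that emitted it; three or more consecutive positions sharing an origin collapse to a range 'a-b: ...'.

Answer: the defect is in process_batch at line 12.
The tell: Everything matches until log position 5, which reads 'driver got 32' in place of 'driver got 16'.
Call chain: main -> update_gauge(32, 41) (called at line 36).
First divergence: position 5; shown 'driver got 32' vs intended 'driver got 16'.
Intended log window:
  3: verify_load start: n=5 cutoff=8
  4: located slot 3
  5: driver got 16
  6: sum_active start, 5 items
Execution walk:
  verify_load([9, 7, 7, 8, 10], 8) -> 3  [called from process_batch, line 9]
  process_batch([9, 7, 7, 8, 10], 8) -> 32  [called from main, line 32]
  sum_active([9, 7, 7, 8, 10]) -> 41  [called from main, line 34]
  update_gauge(32, 41) -> 0  [called from main, line 36]
Origin of each log line:
  1: from main, line 31
  2: from process_batch, line 8
  3: from verify_load, line 2
  4: from process_batch, line 10
  5: from main, line 33
  6: from sum_active, line 15
  7: from sum_active, line 19
  8: from main, line 35
  9: from update_gauge, line 23
A correct fix: line 12: replace `4` with `2`.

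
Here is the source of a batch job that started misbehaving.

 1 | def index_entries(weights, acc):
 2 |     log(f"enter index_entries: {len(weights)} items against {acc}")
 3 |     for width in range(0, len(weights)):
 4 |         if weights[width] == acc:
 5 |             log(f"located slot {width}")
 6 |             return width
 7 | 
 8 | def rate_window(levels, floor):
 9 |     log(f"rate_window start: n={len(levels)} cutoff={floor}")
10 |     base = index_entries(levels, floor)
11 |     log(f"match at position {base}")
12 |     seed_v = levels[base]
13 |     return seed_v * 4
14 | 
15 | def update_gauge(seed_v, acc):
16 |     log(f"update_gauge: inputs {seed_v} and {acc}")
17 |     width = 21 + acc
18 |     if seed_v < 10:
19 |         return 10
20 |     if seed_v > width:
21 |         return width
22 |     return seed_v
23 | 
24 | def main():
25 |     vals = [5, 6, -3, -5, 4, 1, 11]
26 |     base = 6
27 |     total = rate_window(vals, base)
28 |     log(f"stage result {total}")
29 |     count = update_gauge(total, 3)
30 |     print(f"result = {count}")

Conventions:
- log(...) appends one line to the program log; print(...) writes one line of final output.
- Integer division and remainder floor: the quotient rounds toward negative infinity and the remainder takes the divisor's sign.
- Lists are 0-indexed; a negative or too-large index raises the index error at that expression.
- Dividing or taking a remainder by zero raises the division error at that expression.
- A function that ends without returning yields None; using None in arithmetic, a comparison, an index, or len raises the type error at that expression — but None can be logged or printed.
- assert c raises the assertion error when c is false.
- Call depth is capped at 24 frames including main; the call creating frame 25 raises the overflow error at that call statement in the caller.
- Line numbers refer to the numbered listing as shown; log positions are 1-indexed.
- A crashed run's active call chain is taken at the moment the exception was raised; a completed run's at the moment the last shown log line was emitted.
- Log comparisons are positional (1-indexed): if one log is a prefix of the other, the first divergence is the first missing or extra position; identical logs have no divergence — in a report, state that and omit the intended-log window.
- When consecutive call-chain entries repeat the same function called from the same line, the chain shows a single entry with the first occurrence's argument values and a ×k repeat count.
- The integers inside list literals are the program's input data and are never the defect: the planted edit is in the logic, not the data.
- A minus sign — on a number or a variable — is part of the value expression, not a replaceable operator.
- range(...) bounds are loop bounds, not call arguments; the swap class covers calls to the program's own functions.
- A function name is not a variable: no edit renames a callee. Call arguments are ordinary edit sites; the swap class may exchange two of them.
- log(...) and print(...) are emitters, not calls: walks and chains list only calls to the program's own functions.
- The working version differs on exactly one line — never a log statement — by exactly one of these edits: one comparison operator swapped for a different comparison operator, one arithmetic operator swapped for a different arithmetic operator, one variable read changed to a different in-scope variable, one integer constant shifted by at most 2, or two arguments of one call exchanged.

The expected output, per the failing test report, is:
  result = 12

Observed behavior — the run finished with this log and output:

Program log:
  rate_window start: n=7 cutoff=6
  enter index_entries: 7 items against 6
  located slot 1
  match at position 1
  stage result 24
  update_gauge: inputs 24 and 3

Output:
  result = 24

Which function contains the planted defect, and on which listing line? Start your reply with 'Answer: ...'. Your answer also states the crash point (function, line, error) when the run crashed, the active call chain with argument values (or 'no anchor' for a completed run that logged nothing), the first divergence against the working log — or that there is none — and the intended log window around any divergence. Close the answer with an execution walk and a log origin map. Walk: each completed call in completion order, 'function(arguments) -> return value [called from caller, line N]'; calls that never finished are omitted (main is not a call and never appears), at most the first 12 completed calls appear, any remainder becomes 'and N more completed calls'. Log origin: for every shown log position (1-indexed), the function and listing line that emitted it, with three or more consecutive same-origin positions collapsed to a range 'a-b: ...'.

Answer: the defect is in rate_window at line 13.
Key observation: The log first diverges at position 5: the faulty run prints 'stage result 24' where the working version prints 'stage result 12'.
Call chain: main -> update_gauge(24, 3) (called at line 29).
First divergence: position 5 — shown 'stage result 24', intended 'stage result 12'.
Intended log window:
  3: located slot 1
  4: match at position 1
  5: stage result 12
  6: update_gauge: inputs 12 and 3
Execution walk:
  index_entries([5, 6, -3, -5, 4, 1, 11], 6) -> 1  [called from rate_window, line 10]
  rate_window([5, 6, -3, -5, 4, 1, 11], 6) -> 24  [called from main, line 27]
  update_gauge(24, 3) -> 24  [called from main, line 29]
Log origin:
  1: emitted by rate_window (line 9)
  2: emitted by index_entries (line 2)
  3: emitted by index_entries (line 5)
  4: emitted by rate_window (line 11)
  5: emitted by main (line 28)
  6: emitted by update_gauge (line 16)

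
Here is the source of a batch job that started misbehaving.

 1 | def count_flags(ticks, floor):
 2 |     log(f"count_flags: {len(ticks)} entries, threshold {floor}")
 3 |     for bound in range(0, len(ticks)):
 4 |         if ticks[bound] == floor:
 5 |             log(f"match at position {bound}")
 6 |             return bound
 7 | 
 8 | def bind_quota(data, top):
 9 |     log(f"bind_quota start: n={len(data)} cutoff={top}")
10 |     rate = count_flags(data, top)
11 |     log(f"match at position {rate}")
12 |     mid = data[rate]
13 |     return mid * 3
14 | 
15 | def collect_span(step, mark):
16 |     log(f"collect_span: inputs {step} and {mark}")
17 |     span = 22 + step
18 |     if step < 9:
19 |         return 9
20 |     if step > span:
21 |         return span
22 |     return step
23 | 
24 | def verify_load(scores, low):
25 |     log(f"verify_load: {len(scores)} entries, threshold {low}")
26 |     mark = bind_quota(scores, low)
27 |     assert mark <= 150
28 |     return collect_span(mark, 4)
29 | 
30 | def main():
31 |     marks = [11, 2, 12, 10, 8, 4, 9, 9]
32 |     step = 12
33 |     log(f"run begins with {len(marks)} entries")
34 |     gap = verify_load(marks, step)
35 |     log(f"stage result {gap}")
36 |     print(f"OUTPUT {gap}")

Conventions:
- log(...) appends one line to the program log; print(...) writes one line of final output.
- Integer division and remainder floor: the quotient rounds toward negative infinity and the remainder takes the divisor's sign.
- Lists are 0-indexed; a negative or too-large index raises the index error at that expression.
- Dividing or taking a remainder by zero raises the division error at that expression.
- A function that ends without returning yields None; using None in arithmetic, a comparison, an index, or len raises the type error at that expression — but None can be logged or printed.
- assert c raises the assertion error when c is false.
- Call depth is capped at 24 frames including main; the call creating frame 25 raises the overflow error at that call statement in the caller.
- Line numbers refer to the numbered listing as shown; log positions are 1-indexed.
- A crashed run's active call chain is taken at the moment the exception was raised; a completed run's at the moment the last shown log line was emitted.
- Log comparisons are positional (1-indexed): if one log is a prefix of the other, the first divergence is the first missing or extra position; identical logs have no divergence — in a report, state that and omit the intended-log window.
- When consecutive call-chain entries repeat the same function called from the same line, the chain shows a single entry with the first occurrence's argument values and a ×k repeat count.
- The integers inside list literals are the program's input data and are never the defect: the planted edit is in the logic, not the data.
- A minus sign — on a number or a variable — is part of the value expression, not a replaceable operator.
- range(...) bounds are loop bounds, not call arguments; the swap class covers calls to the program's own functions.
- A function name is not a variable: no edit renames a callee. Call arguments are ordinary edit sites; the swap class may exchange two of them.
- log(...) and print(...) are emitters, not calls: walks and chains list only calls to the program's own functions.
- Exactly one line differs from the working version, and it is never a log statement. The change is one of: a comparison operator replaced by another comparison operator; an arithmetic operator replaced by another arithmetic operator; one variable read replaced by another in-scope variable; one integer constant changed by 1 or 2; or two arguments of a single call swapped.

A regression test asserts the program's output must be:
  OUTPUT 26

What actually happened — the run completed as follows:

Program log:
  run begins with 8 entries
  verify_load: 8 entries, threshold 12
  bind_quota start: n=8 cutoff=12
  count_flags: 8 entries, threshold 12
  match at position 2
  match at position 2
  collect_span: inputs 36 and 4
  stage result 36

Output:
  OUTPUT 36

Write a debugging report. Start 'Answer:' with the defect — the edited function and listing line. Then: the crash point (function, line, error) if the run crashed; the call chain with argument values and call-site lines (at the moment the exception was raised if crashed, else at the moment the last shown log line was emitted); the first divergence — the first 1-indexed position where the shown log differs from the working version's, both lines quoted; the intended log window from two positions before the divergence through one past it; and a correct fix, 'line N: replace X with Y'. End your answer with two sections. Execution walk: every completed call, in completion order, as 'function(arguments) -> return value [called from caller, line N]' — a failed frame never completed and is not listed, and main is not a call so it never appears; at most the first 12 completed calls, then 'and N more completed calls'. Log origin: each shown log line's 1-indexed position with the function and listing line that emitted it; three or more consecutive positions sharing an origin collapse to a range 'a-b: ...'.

Answer: the defect is in collect_span at line 17.
The tell: Everything matches until log position 8, which reads 'stage result 36' in place of 'stage result 26'.
Call chain: main.
First divergence: position 8 — shown 'stage result 36', intended 'stage result 26'.
Intended log window:
  6: match at position 2
  7: collect_span: inputs 36 and 4
  8: stage result 26
Execution walk:
  count_flags([11, 2, 12, 10, 8, 4, 9, 9], 12) -> 2  [called from bind_quota, line 10]
  bind_quota([11, 2, 12, 10, 8, 4, 9, 9], 12) -> 36  [called from verify_load, line 26]
  collect_span(36, 4) -> 36  [called from verify_load, line 28]
  verify_load([11, 2, 12, 10, 8, 4, 9, 9], 12) -> 36  [called from main, line 34]
Origin of each log line:
  1: emitted by main (line 33)
  2: emitted by verify_load (line 25)
  3: emitted by bind_quota (line 9)
  4: emitted by count_flags (line 2)
  5: emitted by count_flags (line 5)
  6: emitted by bind_quota (line 11)
  7: emitted by collect_span (line 16)
  8: emitted by main (line 35)
A correct fix: line 17: replace `step` with `mark`.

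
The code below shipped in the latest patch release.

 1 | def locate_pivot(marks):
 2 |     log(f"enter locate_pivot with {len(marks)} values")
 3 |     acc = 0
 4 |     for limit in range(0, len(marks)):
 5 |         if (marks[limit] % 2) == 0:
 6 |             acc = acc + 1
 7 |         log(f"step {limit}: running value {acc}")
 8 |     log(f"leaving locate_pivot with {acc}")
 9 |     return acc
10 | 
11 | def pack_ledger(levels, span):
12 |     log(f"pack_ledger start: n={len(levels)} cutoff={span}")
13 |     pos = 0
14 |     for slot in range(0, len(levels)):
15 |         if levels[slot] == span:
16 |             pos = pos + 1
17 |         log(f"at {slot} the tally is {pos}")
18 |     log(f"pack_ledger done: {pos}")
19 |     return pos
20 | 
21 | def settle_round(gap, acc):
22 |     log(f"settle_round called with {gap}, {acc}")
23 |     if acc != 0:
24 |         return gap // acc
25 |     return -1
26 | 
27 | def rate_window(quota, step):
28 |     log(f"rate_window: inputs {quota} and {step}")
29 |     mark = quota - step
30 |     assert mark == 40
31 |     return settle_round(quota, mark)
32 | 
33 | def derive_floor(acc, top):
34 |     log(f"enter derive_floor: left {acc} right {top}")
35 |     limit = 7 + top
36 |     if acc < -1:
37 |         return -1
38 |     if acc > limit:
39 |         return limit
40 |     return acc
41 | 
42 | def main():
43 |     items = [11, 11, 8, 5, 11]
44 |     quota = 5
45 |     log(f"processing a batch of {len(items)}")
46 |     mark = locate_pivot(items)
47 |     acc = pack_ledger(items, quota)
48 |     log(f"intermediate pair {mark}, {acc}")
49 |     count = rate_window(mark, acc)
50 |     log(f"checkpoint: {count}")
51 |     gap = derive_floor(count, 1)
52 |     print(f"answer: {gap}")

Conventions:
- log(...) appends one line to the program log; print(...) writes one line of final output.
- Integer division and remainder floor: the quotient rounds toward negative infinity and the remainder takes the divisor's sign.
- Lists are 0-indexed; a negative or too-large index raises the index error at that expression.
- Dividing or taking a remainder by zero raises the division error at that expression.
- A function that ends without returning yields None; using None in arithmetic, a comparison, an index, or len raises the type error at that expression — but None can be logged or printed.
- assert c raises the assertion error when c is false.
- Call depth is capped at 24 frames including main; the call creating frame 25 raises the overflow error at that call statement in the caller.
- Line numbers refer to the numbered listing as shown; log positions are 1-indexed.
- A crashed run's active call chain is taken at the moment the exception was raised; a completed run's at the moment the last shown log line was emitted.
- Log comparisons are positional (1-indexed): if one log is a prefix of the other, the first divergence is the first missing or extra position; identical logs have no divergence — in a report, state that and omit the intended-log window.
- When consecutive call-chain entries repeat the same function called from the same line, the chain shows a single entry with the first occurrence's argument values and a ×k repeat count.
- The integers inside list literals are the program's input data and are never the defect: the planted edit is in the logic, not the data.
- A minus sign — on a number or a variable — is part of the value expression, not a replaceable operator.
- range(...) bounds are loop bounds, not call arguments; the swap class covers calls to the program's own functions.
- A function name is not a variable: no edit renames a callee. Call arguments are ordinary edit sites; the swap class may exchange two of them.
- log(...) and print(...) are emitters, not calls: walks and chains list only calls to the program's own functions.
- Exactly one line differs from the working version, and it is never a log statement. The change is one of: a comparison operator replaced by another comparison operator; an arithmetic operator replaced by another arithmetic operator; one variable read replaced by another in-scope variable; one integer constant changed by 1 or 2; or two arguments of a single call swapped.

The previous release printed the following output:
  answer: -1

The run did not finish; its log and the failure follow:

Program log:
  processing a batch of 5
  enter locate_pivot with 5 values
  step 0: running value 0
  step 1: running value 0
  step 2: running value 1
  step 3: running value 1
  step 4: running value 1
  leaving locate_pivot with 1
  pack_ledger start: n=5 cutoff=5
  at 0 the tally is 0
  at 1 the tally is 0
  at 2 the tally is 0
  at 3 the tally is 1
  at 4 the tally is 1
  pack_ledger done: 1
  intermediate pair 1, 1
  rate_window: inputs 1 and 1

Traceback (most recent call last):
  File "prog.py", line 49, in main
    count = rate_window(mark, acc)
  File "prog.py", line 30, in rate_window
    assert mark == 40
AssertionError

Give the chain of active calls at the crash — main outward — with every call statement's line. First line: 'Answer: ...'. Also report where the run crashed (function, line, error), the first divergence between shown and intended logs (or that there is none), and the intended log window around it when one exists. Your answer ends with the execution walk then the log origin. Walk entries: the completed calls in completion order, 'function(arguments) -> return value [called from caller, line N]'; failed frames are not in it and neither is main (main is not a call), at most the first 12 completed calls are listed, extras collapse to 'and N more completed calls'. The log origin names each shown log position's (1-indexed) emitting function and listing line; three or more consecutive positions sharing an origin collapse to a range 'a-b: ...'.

Answer: main -> rate_window (called at line 49).
Key fact: The faulty run's log stops after 17 lines; the working version's next line would be 'settle_round called with 1, 0'.
Crash: rate_window, line 30, AssertionError.
First divergence: position 18 — the faulty run's log ends after 17 lines; the working version continues with 'settle_round called with 1, 0'.
Intended log window:
  16: intermediate pair 1, 1
  17: rate_window: inputs 1 and 1
  18: settle_round called with 1, 0
  19: checkpoint: -1
Execution walk:
  locate_pivot([11, 11, 8, 5, 11]) -> 1  [called from main, line 46]
  pack_ledger([11, 11, 8, 5, 11], 5) -> 1  [called from main, line 47]
Origin of each log line:
  1: logged in main at line 45
  2: logged in locate_pivot at line 2
  3-7: logged in locate_pivot at line 7
  8: logged in locate_pivot at line 8
  9: logged in pack_ledger at line 12
  10-14: logged in pack_ledger at line 17
  15: logged in pack_ledger at line 18
  16: logged in main at line 48
  17: logged in rate_window at line 28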